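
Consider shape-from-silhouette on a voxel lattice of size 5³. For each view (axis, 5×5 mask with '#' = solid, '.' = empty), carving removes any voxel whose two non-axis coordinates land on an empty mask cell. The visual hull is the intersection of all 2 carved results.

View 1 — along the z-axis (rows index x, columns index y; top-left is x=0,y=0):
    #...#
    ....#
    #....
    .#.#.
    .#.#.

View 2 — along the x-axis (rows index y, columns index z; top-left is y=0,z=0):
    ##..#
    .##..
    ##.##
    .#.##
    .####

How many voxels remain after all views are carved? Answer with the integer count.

remaining voxels: 24

start: 5×5×5 = 125 voxels
carve view 1 (along z, XY-mask fill 8/25): 40 voxels remain
carve view 2 (along x, YZ-mask fill 16/25): 24 voxels remain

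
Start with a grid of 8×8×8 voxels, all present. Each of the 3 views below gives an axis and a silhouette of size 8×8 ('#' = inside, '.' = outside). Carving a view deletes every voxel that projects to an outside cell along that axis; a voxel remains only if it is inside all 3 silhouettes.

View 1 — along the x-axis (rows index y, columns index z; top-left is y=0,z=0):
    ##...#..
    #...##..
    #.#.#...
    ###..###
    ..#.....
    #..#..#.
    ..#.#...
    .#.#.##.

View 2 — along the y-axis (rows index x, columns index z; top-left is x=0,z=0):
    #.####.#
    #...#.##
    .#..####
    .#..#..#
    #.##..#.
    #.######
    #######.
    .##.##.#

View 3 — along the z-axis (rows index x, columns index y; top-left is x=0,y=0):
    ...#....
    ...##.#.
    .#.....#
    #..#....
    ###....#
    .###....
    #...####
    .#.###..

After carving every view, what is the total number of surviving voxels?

remaining voxels: 53

before carving: 512 voxels (8×8×8)
after view 1 [x-axis, 25 of 64 cells solid] → remaining = 200
after view 2 [y-axis, 41 of 64 cells solid] → remaining = 127
after view 3 [z-axis, 24 of 64 cells solid] → remaining = 53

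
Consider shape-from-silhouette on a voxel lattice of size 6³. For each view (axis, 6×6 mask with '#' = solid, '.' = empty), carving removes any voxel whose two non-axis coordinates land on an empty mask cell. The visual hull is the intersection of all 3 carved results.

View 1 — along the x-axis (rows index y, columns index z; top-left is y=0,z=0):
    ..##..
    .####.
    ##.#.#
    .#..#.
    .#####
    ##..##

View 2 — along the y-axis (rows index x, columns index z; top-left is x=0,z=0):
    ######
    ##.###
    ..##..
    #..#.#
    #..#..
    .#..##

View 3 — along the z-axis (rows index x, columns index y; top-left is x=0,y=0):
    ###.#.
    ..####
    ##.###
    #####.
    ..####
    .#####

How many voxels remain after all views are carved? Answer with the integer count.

|visual hull| = 58

start: 6×6×6 = 216 voxels
carve view 1 (along x, YZ-mask fill 21/36): 126 voxels remain
carve view 2 (along y, XZ-mask fill 21/36): 73 voxels remain
carve view 3 (along z, XY-mask fill 27/36): 58 voxels remain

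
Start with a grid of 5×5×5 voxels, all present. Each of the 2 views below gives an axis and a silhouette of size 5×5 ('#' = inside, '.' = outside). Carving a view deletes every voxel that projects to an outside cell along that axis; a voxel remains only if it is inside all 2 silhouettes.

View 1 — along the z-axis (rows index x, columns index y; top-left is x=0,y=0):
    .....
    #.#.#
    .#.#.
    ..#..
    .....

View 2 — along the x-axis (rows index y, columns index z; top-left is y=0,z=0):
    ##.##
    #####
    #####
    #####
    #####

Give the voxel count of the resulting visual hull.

|visual hull| = 29

initial block: 5^3 = 125
V1 z: intersect with XY mask (6 set) -- 30 left
V2 x: intersect with YZ mask (24 set) -- 29 left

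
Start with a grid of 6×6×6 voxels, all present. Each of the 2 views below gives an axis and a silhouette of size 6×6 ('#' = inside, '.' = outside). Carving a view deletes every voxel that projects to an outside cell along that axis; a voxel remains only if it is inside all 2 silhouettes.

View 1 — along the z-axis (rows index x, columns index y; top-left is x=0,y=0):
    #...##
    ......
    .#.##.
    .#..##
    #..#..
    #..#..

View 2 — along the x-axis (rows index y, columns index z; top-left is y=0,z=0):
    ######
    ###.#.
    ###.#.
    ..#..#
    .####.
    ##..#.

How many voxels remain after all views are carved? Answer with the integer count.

start: 6×6×6 = 216 voxels
V1 z: intersect with XY mask (13 set) -- 78 left
V2 x: intersect with YZ mask (23 set) -- 50 left

voxel count = 50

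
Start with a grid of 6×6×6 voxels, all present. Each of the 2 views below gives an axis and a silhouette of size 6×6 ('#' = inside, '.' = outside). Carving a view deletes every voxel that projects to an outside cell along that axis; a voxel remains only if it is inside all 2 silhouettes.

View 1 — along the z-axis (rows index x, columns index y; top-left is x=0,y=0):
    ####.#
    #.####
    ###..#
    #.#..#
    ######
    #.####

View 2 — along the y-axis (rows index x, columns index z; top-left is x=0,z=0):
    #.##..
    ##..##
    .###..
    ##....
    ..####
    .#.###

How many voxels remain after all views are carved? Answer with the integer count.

initial block: 6^3 = 216
after view 1 [z-axis, 28 of 36 cells solid] → remaining = 168
after view 2 [y-axis, 20 of 36 cells solid] → remaining = 97

voxel count = 97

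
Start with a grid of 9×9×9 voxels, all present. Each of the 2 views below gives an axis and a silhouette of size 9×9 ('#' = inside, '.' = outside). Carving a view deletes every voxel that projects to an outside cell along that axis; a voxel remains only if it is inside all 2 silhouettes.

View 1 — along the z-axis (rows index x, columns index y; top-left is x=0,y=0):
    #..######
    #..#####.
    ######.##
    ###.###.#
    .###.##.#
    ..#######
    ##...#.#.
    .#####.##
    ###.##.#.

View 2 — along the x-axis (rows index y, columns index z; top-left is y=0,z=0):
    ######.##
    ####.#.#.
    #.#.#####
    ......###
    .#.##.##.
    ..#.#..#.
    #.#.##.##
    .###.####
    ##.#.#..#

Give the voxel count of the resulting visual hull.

before carving: 729 voxels (9×9×9)
  1. axis=2 (XY plane), |mask|=58  ⇒  voxels=522
  2. axis=0 (YZ plane), |mask|=50  ⇒  voxels=315

315 voxels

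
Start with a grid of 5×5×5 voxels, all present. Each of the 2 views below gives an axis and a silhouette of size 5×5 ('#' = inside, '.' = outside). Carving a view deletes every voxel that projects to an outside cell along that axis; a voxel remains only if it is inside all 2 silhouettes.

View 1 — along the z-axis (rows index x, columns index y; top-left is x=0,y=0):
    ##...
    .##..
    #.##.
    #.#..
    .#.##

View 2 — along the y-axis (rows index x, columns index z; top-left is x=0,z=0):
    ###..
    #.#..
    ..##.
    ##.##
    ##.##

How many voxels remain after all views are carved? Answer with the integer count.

initial block: 5^3 = 125
[1] z-view keeps 12 columns → grid now 60
[2] y-view keeps 15 columns → grid now 36

|visual hull| = 36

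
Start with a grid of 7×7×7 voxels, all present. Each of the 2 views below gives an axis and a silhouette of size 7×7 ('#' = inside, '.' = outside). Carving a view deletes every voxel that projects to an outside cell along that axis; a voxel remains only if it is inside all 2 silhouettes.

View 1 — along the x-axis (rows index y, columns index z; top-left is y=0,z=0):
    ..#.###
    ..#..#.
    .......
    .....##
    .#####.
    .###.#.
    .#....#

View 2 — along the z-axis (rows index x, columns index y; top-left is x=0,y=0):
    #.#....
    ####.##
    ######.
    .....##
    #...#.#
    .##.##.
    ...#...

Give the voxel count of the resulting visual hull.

before carving: 343 voxels (7×7×7)
V1 x: intersect with YZ mask (19 set) -- 133 left
V2 z: intersect with XY mask (24 set) -- 65 left

voxel count = 65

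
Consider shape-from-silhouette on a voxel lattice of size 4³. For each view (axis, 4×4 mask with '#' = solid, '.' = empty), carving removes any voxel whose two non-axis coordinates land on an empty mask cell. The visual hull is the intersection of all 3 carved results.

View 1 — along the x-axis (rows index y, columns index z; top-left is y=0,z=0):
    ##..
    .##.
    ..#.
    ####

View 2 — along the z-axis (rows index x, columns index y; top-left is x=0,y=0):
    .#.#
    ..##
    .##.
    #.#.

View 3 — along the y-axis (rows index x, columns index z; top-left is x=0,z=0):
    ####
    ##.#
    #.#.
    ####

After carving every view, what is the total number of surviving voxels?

remaining voxels: 14

before carving: 64 voxels (4×4×4)
after view 1 [x-axis, 9 of 16 cells solid] → remaining = 36
after view 2 [z-axis, 8 of 16 cells solid] → remaining = 17
after view 3 [y-axis, 13 of 16 cells solid] → remaining = 14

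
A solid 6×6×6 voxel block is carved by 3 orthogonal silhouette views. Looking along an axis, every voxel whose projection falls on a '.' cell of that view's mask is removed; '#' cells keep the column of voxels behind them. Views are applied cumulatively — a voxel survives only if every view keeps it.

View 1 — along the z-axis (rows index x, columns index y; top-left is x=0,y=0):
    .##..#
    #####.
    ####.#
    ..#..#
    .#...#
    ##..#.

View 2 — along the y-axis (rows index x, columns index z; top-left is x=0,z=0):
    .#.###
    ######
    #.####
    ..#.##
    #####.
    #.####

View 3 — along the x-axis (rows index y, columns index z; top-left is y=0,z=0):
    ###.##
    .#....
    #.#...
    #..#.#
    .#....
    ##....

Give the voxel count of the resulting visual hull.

start: 6×6×6 = 216 voxels
step 1: project along z, AND mask (20/36) → |grid| = 120
step 2: project along y, AND mask (28/36) → |grid| = 98
step 3: project along x, AND mask (14/36) → |grid| = 32

32 voxels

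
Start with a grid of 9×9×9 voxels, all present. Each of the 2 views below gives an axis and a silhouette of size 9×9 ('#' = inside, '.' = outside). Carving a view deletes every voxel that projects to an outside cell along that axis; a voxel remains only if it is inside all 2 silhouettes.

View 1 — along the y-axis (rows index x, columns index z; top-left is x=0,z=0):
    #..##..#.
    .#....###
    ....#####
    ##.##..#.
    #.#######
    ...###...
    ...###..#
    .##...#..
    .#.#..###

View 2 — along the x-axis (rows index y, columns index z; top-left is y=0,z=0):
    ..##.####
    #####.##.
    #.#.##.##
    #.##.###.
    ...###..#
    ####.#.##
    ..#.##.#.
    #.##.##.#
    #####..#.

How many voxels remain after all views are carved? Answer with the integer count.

initial block: 9^3 = 729
V1 y: intersect with XZ mask (41 set) -- 369 left
V2 x: intersect with YZ mask (52 set) -- 233 left

remaining voxels: 233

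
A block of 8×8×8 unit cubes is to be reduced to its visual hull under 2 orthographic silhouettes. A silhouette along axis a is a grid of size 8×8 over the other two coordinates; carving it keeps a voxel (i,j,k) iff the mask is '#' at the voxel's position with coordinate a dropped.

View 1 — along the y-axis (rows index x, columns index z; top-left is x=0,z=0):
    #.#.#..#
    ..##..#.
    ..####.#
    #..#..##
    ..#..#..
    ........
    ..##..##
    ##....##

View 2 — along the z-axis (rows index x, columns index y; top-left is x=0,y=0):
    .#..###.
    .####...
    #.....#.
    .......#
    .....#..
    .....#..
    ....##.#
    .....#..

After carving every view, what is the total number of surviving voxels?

60 voxels

full grid |V| = 512
step 1: project along y, AND mask (26/64) → |grid| = 208
step 2: project along z, AND mask (17/64) → |grid| = 60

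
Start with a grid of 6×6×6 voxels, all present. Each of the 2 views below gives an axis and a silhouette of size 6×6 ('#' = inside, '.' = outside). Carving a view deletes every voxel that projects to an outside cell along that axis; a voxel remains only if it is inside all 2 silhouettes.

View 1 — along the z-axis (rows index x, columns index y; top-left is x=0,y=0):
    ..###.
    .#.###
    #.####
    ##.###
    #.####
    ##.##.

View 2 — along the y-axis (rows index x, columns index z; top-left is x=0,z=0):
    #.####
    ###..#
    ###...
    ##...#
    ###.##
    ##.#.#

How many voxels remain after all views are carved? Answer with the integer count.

|visual hull| = 102

full grid |V| = 216
step 1: project along z, AND mask (26/36) → |grid| = 156
step 2: project along y, AND mask (24/36) → |grid| = 102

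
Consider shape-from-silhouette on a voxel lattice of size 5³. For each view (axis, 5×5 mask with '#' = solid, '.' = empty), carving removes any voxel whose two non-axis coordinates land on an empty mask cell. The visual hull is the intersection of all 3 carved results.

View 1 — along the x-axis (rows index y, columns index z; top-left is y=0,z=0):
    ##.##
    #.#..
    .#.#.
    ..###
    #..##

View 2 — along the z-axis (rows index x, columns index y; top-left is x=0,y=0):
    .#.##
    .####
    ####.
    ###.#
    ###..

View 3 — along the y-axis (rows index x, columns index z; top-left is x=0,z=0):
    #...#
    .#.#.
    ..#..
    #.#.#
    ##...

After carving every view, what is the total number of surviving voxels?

before carving: 125 voxels (5×5×5)
V1 x: intersect with YZ mask (14 set) -- 70 left
V2 z: intersect with XY mask (18 set) -- 48 left
V3 y: intersect with XZ mask (10 set) -- 20 left

remaining voxels: 20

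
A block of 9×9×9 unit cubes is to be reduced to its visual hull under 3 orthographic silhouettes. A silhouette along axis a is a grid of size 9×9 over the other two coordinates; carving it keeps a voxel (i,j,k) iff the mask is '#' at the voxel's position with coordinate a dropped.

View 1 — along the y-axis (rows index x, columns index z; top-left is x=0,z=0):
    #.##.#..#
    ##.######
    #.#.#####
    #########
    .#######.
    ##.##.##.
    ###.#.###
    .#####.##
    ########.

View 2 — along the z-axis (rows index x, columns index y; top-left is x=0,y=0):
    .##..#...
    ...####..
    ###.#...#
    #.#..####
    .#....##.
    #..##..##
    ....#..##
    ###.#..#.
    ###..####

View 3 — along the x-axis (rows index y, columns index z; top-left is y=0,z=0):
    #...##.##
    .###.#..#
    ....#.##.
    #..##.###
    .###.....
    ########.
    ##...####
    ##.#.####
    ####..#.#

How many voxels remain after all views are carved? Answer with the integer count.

before carving: 729 voxels (9×9×9)
carve view 1 (along y, XZ-mask fill 64/81): 576 voxels remain
carve view 2 (along z, XY-mask fill 41/81): 299 voxels remain
carve view 3 (along x, YZ-mask fill 49/81): 178 voxels remain

remaining voxels: 178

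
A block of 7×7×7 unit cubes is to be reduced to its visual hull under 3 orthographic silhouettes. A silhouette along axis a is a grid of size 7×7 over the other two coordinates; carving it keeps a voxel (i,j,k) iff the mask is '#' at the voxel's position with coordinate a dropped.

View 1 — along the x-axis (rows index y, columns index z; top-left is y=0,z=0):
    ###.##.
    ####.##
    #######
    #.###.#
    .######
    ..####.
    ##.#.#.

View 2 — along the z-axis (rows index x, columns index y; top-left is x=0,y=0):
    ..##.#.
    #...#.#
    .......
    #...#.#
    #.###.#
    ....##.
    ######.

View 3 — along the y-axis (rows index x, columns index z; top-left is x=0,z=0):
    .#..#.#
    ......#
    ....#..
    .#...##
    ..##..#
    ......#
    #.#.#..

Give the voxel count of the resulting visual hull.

full grid |V| = 343
[1] x-view keeps 37 columns → grid now 259
[2] z-view keeps 22 columns → grid now 116
[3] y-view keeps 15 columns → grid now 41

remaining voxels: 41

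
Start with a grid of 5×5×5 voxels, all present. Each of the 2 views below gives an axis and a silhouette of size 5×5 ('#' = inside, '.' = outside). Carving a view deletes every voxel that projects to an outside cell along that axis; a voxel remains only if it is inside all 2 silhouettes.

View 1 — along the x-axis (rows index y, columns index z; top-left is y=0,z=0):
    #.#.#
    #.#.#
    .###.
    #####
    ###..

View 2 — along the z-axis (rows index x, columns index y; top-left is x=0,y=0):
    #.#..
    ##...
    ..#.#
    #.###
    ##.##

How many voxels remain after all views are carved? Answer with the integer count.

voxel count = 46

initial block: 5^3 = 125
  1. axis=0 (YZ plane), |mask|=17  ⇒  voxels=85
  2. axis=2 (XY plane), |mask|=14  ⇒  voxels=46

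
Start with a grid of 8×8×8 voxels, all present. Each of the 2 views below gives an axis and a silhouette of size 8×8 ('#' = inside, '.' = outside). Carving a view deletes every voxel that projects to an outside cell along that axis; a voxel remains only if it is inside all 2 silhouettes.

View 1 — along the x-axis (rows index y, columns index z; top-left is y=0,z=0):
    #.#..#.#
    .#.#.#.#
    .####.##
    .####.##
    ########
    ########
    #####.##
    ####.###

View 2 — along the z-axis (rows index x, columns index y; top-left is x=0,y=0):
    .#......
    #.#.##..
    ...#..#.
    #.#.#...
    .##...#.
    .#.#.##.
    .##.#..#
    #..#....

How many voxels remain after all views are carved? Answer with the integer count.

remaining voxels: 138

full grid |V| = 512
after view 1 [x-axis, 50 of 64 cells solid] → remaining = 400
after view 2 [z-axis, 23 of 64 cells solid] → remaining = 138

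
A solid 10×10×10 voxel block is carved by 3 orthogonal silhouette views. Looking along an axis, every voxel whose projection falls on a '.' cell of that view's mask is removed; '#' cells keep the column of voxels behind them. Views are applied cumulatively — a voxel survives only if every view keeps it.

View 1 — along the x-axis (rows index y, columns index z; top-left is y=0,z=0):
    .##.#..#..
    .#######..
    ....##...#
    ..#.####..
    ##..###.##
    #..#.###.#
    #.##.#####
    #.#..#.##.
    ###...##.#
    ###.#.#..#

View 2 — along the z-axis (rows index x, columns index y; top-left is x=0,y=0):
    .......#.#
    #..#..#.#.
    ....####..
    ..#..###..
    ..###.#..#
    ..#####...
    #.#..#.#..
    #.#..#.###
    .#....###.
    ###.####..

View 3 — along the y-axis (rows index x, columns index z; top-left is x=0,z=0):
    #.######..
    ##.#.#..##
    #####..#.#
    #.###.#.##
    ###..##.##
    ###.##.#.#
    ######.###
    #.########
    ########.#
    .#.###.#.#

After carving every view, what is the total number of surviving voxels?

before carving: 1000 voxels (10×10×10)
V1 x: intersect with YZ mask (57 set) -- 570 left
V2 z: intersect with XY mask (45 set) -- 254 left
V3 y: intersect with XZ mask (74 set) -- 185 left

remaining voxels: 185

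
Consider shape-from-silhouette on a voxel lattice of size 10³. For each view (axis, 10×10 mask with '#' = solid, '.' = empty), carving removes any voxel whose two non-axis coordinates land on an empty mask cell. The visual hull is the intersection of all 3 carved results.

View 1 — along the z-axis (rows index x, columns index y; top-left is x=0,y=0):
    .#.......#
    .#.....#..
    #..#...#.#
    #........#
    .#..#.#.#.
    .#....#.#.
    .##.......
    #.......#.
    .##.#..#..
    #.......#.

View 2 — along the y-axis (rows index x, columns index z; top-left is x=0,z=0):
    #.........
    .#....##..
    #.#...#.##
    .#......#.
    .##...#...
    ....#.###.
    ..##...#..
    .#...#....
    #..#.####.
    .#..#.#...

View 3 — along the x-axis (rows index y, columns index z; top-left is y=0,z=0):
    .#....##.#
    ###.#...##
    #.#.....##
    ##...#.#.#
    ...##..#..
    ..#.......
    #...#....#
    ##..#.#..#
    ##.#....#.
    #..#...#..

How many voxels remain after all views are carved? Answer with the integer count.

remaining voxels: 36

before carving: 1000 voxels (10×10×10)
carve view 1 (along z, XY-mask fill 27/100): 270 voxels remain
carve view 2 (along y, XZ-mask fill 32/100): 96 voxels remain
carve view 3 (along x, YZ-mask fill 38/100): 36 voxels remain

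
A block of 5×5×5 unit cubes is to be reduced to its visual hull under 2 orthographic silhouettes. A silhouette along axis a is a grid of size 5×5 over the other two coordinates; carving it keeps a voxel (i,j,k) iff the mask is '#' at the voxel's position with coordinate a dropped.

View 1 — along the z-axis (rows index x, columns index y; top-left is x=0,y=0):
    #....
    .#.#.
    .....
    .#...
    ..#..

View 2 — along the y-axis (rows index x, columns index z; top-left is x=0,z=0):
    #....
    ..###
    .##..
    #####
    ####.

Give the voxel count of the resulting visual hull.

start: 5×5×5 = 125 voxels
  1. axis=2 (XY plane), |mask|=5  ⇒  voxels=25
  2. axis=1 (XZ plane), |mask|=15  ⇒  voxels=16

remaining voxels: 16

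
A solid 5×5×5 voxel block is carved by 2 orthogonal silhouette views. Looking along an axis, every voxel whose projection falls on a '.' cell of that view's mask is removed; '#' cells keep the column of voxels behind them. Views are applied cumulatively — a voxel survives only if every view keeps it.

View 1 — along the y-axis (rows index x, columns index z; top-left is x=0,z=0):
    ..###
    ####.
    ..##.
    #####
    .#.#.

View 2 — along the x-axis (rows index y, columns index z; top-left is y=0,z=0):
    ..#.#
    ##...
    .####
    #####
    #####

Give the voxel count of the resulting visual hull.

before carving: 125 voxels (5×5×5)
step 1: project along y, AND mask (16/25) → |grid| = 80
step 2: project along x, AND mask (18/25) → |grid| = 57

voxel count = 57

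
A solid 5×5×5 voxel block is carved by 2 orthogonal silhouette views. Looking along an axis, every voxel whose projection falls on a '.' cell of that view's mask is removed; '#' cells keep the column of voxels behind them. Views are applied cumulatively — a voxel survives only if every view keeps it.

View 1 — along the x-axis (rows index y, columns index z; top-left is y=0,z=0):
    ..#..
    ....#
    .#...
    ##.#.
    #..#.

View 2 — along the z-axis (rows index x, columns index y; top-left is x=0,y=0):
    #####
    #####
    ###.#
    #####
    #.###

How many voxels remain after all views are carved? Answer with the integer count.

initial block: 5^3 = 125
[1] x-view keeps 8 columns → grid now 40
[2] z-view keeps 23 columns → grid now 36

remaining voxels: 36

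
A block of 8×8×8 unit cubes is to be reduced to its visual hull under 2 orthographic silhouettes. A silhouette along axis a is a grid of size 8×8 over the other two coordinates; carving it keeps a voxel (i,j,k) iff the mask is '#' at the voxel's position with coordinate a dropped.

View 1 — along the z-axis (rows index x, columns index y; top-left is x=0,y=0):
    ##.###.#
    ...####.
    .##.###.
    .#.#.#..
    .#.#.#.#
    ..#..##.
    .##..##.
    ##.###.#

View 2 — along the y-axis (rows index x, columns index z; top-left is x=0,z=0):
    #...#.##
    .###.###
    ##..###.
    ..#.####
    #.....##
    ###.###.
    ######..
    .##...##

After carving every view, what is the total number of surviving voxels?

166 voxels

initial block: 8^3 = 512
  1. axis=2 (XY plane), |mask|=35  ⇒  voxels=280
  2. axis=1 (XZ plane), |mask|=39  ⇒  voxels=166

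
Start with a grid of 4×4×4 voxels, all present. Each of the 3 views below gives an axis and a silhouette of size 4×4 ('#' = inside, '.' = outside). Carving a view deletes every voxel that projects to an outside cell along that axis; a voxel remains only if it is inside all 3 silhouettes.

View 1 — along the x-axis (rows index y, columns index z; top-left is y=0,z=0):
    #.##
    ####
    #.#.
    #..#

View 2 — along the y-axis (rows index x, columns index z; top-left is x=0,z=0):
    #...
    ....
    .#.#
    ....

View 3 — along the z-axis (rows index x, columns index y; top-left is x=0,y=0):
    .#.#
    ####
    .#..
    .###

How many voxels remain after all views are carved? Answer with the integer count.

full grid |V| = 64
V1 x: intersect with YZ mask (11 set) -- 44 left
V2 y: intersect with XZ mask (3 set) -- 8 left
V3 z: intersect with XY mask (10 set) -- 4 left

voxel count = 4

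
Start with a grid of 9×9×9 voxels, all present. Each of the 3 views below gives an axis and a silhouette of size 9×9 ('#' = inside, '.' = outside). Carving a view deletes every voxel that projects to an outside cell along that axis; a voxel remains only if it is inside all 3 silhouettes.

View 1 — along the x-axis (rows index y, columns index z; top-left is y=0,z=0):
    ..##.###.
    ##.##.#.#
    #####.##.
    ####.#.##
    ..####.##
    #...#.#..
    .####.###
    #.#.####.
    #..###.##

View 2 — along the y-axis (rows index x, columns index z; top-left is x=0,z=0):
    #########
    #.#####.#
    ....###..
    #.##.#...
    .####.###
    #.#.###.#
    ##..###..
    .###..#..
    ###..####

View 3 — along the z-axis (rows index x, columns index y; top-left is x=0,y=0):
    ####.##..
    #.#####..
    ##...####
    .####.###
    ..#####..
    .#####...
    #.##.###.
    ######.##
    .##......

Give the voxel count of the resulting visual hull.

full grid |V| = 729
  1. axis=0 (YZ plane), |mask|=53  ⇒  voxels=477
  2. axis=1 (XZ plane), |mask|=52  ⇒  voxels=304
  3. axis=2 (XY plane), |mask|=51  ⇒  voxels=186

remaining voxels: 186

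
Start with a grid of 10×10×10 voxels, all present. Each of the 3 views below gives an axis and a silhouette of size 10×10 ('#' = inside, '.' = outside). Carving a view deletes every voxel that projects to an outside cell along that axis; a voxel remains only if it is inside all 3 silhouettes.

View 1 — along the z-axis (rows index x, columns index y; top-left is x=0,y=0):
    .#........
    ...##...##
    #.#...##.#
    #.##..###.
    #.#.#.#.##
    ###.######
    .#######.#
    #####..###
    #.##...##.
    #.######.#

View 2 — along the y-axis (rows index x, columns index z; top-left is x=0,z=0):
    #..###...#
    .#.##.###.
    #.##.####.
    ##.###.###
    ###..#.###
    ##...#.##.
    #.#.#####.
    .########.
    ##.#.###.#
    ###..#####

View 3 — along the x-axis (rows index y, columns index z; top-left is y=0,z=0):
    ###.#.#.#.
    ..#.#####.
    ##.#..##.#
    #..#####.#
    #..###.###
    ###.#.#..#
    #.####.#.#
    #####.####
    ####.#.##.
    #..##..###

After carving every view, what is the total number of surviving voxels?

remaining voxels: 280

full grid |V| = 1000
carve view 1 (along z, XY-mask fill 60/100): 600 voxels remain
carve view 2 (along y, XZ-mask fill 68/100): 418 voxels remain
carve view 3 (along x, YZ-mask fill 67/100): 280 voxels remain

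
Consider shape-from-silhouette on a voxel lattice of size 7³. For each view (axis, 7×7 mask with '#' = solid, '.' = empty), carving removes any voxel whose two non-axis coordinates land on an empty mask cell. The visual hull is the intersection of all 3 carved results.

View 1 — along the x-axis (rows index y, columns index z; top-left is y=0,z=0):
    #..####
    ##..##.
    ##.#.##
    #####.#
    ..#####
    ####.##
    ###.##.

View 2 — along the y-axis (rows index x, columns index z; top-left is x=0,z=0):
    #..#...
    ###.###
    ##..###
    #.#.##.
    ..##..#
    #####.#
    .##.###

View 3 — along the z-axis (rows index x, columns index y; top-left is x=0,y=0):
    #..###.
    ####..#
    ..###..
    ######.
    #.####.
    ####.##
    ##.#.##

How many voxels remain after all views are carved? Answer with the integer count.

full grid |V| = 343
carve view 1 (along x, YZ-mask fill 36/49): 252 voxels remain
carve view 2 (along y, XZ-mask fill 31/49): 159 voxels remain
carve view 3 (along z, XY-mask fill 34/49): 114 voxels remain

remaining voxels: 114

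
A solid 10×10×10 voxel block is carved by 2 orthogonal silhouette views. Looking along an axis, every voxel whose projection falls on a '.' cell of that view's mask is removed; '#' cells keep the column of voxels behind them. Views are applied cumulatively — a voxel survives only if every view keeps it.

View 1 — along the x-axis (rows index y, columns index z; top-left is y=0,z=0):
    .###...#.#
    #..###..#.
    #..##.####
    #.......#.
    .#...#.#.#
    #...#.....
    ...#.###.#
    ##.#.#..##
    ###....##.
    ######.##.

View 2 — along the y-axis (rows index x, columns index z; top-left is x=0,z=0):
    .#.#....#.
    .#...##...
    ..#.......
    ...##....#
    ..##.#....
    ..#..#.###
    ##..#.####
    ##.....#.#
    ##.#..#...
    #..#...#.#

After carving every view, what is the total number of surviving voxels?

before carving: 1000 voxels (10×10×10)
  1. axis=0 (YZ plane), |mask|=49  ⇒  voxels=490
  2. axis=1 (XZ plane), |mask|=37  ⇒  voxels=188

188 voxels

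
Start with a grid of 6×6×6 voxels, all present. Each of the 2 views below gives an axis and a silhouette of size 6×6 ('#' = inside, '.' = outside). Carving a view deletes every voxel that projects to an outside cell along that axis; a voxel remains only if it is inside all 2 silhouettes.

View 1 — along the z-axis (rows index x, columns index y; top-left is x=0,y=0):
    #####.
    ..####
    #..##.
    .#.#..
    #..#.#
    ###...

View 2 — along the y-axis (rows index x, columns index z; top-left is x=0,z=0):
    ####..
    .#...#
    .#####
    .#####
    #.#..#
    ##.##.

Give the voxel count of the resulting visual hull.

voxel count = 74

full grid |V| = 216
carve view 1 (along z, XY-mask fill 20/36): 120 voxels remain
carve view 2 (along y, XZ-mask fill 23/36): 74 voxels remain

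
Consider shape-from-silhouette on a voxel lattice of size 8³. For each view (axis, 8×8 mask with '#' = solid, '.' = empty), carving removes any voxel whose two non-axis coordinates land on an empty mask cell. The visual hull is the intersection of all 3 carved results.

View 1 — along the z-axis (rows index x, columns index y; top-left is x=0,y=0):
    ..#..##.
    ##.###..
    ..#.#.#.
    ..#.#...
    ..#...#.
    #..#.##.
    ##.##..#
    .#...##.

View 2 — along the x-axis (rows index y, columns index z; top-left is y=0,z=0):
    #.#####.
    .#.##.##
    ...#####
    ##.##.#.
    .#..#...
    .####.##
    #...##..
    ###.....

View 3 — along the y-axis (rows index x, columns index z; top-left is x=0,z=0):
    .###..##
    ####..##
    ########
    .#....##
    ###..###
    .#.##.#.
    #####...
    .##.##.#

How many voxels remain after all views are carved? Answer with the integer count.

voxel count = 81

before carving: 512 voxels (8×8×8)
[1] z-view keeps 27 columns → grid now 216
[2] x-view keeps 35 columns → grid now 118
[3] y-view keeps 42 columns → grid now 81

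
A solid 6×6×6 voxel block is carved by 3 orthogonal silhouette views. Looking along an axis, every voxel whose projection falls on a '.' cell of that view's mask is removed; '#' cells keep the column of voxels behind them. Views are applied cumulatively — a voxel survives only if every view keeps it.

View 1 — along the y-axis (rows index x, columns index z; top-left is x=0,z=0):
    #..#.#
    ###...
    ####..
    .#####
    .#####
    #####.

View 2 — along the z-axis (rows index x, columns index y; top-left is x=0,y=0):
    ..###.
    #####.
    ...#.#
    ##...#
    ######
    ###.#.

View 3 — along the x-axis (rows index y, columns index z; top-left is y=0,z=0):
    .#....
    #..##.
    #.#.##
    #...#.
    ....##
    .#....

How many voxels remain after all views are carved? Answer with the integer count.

voxel count = 33

full grid |V| = 216
after view 1 [y-axis, 25 of 36 cells solid] → remaining = 150
after view 2 [z-axis, 23 of 36 cells solid] → remaining = 97
after view 3 [x-axis, 13 of 36 cells solid] → remaining = 33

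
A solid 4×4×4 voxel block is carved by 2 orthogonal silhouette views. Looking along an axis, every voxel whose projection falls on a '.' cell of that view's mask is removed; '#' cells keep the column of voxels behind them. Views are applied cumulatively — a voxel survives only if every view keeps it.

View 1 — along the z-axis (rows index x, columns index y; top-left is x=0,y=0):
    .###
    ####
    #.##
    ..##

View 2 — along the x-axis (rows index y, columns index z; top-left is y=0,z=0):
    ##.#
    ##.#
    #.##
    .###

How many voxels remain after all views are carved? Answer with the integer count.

|visual hull| = 36

before carving: 64 voxels (4×4×4)
after view 1 [z-axis, 12 of 16 cells solid] → remaining = 48
after view 2 [x-axis, 12 of 16 cells solid] → remaining = 36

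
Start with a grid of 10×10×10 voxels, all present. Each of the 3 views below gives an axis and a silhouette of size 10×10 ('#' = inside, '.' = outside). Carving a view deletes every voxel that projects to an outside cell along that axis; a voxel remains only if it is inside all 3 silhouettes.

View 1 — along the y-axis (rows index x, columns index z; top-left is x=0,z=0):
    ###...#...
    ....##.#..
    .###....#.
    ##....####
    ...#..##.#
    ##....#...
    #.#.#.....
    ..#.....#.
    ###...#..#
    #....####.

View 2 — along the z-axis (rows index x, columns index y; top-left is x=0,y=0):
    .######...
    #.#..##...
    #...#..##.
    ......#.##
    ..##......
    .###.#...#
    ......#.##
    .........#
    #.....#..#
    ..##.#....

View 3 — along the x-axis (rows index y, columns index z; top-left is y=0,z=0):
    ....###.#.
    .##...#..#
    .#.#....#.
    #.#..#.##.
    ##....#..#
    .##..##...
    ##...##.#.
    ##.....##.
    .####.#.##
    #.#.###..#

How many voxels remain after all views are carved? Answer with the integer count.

start: 10×10×10 = 1000 voxels
carve view 1 (along y, XZ-mask fill 39/100): 390 voxels remain
carve view 2 (along z, XY-mask fill 34/100): 134 voxels remain
carve view 3 (along x, YZ-mask fill 46/100): 70 voxels remain

70 voxels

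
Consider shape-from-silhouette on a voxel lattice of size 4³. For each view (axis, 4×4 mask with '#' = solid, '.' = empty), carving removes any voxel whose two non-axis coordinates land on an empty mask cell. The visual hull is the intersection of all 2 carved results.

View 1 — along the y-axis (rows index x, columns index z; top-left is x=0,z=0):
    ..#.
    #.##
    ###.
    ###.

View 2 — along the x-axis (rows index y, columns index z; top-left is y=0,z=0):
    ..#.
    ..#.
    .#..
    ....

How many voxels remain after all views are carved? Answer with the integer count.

full grid |V| = 64
  1. axis=1 (XZ plane), |mask|=10  ⇒  voxels=40
  2. axis=0 (YZ plane), |mask|=3  ⇒  voxels=10

remaining voxels: 10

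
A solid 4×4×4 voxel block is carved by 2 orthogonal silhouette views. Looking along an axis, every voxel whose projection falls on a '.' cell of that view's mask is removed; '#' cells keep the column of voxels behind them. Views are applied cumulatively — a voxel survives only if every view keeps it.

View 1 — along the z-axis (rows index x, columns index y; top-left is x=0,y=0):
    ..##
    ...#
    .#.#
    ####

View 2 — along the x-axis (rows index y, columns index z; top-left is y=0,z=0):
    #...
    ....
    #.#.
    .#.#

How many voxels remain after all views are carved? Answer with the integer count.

voxel count = 13

initial block: 4^3 = 64
[1] z-view keeps 9 columns → grid now 36
[2] x-view keeps 5 columns → grid now 13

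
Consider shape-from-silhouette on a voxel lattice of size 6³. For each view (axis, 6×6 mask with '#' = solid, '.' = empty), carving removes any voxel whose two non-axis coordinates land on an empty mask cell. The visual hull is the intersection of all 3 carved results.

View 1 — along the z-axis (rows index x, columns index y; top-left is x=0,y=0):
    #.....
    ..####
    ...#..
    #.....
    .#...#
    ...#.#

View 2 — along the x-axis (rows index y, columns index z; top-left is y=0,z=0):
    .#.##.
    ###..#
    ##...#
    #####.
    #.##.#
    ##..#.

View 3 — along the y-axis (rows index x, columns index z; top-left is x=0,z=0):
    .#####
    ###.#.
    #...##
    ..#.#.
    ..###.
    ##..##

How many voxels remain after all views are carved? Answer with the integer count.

full grid |V| = 216
[1] z-view keeps 11 columns → grid now 66
[2] x-view keeps 22 columns → grid now 41
[3] y-view keeps 21 columns → grid now 25

|visual hull| = 25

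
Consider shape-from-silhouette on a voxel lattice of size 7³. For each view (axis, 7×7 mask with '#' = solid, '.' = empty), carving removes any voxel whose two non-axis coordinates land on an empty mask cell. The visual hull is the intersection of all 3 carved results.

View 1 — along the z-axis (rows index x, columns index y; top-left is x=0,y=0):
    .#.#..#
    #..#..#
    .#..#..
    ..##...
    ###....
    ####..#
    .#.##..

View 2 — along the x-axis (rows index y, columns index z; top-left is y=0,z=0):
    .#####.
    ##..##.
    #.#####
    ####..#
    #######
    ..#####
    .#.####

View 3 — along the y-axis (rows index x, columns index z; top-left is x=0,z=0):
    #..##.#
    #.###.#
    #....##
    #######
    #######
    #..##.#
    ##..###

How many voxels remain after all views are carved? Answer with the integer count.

start: 7×7×7 = 343 voxels
carve view 1 (along z, XY-mask fill 21/49): 147 voxels remain
carve view 2 (along x, YZ-mask fill 37/49): 107 voxels remain
carve view 3 (along y, XZ-mask fill 35/49): 75 voxels remain

voxel count = 75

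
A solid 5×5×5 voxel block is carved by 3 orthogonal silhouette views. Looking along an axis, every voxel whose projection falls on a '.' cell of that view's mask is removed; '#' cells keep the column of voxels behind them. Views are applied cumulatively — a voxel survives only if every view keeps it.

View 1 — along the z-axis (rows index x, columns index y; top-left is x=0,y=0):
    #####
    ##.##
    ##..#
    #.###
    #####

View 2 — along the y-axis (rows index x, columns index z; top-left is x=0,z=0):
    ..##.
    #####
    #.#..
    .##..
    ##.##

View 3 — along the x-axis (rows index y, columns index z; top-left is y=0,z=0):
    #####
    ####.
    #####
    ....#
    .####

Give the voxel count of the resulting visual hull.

initial block: 5^3 = 125
carve view 1 (along z, XY-mask fill 21/25): 105 voxels remain
carve view 2 (along y, XZ-mask fill 15/25): 64 voxels remain
carve view 3 (along x, YZ-mask fill 19/25): 48 voxels remain

remaining voxels: 48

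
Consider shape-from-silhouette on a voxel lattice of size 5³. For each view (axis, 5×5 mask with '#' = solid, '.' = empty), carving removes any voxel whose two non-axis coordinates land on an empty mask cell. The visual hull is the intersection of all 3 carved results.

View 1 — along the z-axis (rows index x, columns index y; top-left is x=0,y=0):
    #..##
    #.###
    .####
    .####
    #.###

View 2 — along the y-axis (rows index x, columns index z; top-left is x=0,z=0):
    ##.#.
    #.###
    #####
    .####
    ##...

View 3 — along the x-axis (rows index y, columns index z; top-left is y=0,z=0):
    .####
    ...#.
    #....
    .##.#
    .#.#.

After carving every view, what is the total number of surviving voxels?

voxel count = 29

before carving: 125 voxels (5×5×5)
V1 z: intersect with XY mask (19 set) -- 95 left
V2 y: intersect with XZ mask (18 set) -- 69 left
V3 x: intersect with YZ mask (11 set) -- 29 left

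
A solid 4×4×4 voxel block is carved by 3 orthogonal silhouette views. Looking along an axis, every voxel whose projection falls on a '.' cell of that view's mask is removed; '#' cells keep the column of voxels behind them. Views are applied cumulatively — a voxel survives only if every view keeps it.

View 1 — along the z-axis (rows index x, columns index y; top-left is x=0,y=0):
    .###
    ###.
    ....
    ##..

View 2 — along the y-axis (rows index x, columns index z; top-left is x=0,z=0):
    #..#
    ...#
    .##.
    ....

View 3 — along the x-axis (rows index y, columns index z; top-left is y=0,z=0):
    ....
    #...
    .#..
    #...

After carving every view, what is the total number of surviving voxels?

full grid |V| = 64
V1 z: intersect with XY mask (8 set) -- 32 left
V2 y: intersect with XZ mask (5 set) -- 9 left
V3 x: intersect with YZ mask (3 set) -- 2 left

voxel count = 2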